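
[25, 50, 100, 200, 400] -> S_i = 25*2^i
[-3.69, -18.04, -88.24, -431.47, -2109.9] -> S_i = -3.69*4.89^i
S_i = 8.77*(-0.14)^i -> [8.77, -1.23, 0.17, -0.02, 0.0]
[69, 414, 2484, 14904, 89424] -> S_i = 69*6^i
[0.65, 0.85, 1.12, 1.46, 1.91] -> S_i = 0.65*1.31^i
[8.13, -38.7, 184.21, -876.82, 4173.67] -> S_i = 8.13*(-4.76)^i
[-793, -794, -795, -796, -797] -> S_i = -793 + -1*i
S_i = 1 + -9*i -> [1, -8, -17, -26, -35]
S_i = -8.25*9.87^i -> [-8.25, -81.43, -803.69, -7932.41, -78292.93]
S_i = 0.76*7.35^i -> [0.76, 5.59, 41.06, 301.77, 2218.01]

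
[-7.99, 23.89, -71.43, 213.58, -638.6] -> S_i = -7.99*(-2.99)^i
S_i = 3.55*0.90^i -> [3.55, 3.2, 2.88, 2.59, 2.33]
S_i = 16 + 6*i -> [16, 22, 28, 34, 40]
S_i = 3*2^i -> [3, 6, 12, 24, 48]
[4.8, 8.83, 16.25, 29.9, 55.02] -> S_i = 4.80*1.84^i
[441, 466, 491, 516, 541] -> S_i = 441 + 25*i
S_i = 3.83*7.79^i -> [3.83, 29.84, 232.42, 1810.55, 14104.2]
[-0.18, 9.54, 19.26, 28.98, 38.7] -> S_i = -0.18 + 9.72*i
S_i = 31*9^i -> [31, 279, 2511, 22599, 203391]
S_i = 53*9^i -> [53, 477, 4293, 38637, 347733]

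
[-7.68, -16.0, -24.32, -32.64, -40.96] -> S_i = -7.68 + -8.32*i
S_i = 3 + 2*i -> [3, 5, 7, 9, 11]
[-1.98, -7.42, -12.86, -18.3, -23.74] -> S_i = -1.98 + -5.44*i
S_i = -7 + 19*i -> [-7, 12, 31, 50, 69]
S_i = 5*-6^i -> [5, -30, 180, -1080, 6480]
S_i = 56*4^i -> [56, 224, 896, 3584, 14336]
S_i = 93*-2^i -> [93, -186, 372, -744, 1488]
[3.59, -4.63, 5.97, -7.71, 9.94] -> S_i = 3.59*(-1.29)^i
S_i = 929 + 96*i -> [929, 1025, 1121, 1217, 1313]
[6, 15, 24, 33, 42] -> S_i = 6 + 9*i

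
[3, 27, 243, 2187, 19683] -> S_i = 3*9^i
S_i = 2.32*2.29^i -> [2.32, 5.31, 12.17, 27.86, 63.8]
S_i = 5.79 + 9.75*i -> [5.79, 15.54, 25.29, 35.04, 44.79]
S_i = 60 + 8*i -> [60, 68, 76, 84, 92]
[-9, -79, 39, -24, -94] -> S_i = Random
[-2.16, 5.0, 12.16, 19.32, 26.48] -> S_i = -2.16 + 7.16*i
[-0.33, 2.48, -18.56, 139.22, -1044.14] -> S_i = -0.33*(-7.50)^i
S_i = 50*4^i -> [50, 200, 800, 3200, 12800]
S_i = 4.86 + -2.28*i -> [4.86, 2.58, 0.3, -1.98, -4.26]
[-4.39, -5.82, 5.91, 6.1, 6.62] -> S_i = Random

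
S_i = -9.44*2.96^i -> [-9.44, -27.94, -82.71, -244.82, -724.67]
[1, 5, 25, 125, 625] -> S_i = 1*5^i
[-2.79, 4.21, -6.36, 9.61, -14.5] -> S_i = -2.79*(-1.51)^i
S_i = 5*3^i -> [5, 15, 45, 135, 405]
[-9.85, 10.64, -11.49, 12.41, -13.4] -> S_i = -9.85*(-1.08)^i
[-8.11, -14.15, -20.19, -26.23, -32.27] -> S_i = -8.11 + -6.04*i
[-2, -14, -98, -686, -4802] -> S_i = -2*7^i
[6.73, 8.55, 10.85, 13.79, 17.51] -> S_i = 6.73*1.27^i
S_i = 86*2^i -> [86, 172, 344, 688, 1376]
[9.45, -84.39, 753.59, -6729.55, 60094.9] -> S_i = 9.45*(-8.93)^i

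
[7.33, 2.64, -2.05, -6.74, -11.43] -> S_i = 7.33 + -4.69*i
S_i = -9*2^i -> [-9, -18, -36, -72, -144]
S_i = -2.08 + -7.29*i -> [-2.08, -9.37, -16.66, -23.95, -31.24]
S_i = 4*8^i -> [4, 32, 256, 2048, 16384]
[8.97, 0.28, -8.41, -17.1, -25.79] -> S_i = 8.97 + -8.69*i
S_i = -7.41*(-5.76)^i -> [-7.41, 42.68, -245.85, 1416.07, -8156.58]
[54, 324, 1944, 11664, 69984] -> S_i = 54*6^i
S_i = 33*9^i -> [33, 297, 2673, 24057, 216513]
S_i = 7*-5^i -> [7, -35, 175, -875, 4375]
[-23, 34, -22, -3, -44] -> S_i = Random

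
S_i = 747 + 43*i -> [747, 790, 833, 876, 919]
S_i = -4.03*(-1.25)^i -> [-4.03, 5.04, -6.3, 7.87, -9.84]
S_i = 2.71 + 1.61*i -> [2.71, 4.32, 5.93, 7.54, 9.15]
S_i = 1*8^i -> [1, 8, 64, 512, 4096]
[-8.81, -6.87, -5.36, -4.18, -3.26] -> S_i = -8.81*0.78^i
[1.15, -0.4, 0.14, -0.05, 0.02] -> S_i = 1.15*(-0.35)^i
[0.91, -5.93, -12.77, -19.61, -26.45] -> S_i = 0.91 + -6.84*i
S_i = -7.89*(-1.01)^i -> [-7.89, 7.97, -8.05, 8.13, -8.21]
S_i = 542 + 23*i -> [542, 565, 588, 611, 634]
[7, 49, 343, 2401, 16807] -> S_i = 7*7^i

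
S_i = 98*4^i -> [98, 392, 1568, 6272, 25088]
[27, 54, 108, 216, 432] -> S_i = 27*2^i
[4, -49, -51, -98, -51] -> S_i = Random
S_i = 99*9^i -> [99, 891, 8019, 72171, 649539]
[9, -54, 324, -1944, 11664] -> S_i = 9*-6^i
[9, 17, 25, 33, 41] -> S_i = 9 + 8*i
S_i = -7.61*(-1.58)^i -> [-7.61, 12.02, -19.0, 30.02, -47.43]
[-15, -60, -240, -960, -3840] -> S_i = -15*4^i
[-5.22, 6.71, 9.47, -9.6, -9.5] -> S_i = Random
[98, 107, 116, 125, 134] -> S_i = 98 + 9*i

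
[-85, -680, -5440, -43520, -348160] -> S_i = -85*8^i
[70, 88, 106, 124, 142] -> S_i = 70 + 18*i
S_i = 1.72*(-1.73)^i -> [1.72, -2.98, 5.15, -8.91, 15.41]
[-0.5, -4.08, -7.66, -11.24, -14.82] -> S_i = -0.50 + -3.58*i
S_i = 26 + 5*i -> [26, 31, 36, 41, 46]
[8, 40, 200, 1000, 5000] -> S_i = 8*5^i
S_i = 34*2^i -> [34, 68, 136, 272, 544]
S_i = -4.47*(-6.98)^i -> [-4.47, 31.2, -217.78, 1520.11, -10610.34]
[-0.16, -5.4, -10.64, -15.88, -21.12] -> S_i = -0.16 + -5.24*i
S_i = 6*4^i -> [6, 24, 96, 384, 1536]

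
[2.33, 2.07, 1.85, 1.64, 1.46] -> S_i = 2.33*0.89^i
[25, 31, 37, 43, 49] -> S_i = 25 + 6*i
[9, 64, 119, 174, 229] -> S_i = 9 + 55*i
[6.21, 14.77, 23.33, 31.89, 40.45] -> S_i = 6.21 + 8.56*i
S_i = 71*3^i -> [71, 213, 639, 1917, 5751]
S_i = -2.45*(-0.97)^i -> [-2.45, 2.38, -2.31, 2.24, -2.17]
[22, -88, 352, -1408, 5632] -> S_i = 22*-4^i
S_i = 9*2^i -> [9, 18, 36, 72, 144]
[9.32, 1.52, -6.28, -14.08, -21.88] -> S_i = 9.32 + -7.80*i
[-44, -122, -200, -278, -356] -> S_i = -44 + -78*i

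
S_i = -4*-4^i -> [-4, 16, -64, 256, -1024]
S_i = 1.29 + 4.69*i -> [1.29, 5.98, 10.67, 15.36, 20.05]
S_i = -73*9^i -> [-73, -657, -5913, -53217, -478953]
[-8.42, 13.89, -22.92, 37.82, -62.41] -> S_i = -8.42*(-1.65)^i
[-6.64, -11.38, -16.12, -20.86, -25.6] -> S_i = -6.64 + -4.74*i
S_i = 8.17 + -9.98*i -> [8.17, -1.81, -11.79, -21.77, -31.75]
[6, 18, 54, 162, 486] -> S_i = 6*3^i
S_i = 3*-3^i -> [3, -9, 27, -81, 243]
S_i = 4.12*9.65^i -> [4.12, 39.76, 383.66, 3702.36, 35727.82]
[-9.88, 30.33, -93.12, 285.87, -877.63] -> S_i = -9.88*(-3.07)^i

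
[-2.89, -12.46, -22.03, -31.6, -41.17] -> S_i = -2.89 + -9.57*i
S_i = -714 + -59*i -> [-714, -773, -832, -891, -950]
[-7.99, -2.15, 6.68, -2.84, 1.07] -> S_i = Random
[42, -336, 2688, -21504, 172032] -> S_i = 42*-8^i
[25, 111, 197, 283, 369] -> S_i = 25 + 86*i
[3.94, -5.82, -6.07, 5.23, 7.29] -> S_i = Random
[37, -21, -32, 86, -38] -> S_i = Random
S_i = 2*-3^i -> [2, -6, 18, -54, 162]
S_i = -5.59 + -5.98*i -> [-5.59, -11.57, -17.55, -23.53, -29.51]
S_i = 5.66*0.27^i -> [5.66, 1.53, 0.41, 0.11, 0.03]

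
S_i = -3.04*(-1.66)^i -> [-3.04, 5.05, -8.38, 13.91, -23.08]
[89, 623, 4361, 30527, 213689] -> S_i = 89*7^i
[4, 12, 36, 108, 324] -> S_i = 4*3^i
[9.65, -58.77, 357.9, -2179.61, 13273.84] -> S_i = 9.65*(-6.09)^i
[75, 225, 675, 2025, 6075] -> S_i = 75*3^i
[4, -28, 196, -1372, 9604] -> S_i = 4*-7^i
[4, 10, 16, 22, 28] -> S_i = 4 + 6*i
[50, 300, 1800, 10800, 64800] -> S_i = 50*6^i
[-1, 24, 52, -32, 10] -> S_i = Random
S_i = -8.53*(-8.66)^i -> [-8.53, 73.87, -639.71, 5539.91, -47975.62]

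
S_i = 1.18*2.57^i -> [1.18, 3.03, 7.79, 20.03, 51.48]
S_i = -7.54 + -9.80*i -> [-7.54, -17.34, -27.14, -36.94, -46.74]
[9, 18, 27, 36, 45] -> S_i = 9 + 9*i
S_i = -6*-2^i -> [-6, 12, -24, 48, -96]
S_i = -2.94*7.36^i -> [-2.94, -21.64, -159.26, -1172.14, -8626.98]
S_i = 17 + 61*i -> [17, 78, 139, 200, 261]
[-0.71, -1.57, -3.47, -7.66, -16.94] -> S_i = -0.71*2.21^i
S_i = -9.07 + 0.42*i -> [-9.07, -8.65, -8.23, -7.81, -7.39]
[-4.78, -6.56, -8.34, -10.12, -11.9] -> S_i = -4.78 + -1.78*i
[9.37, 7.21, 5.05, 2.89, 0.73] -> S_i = 9.37 + -2.16*i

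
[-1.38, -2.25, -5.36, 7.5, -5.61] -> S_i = Random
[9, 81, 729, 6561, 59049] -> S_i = 9*9^i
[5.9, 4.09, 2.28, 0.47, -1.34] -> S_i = 5.90 + -1.81*i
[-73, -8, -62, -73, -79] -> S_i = Random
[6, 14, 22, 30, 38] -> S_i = 6 + 8*i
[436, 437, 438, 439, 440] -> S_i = 436 + 1*i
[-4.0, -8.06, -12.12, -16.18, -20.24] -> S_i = -4.00 + -4.06*i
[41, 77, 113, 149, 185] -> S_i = 41 + 36*i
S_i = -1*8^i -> [-1, -8, -64, -512, -4096]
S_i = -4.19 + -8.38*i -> [-4.19, -12.57, -20.95, -29.33, -37.71]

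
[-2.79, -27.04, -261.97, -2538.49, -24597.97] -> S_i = -2.79*9.69^i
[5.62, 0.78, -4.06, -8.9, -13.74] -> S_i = 5.62 + -4.84*i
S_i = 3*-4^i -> [3, -12, 48, -192, 768]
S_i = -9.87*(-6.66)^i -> [-9.87, 65.73, -437.79, 2915.68, -19418.43]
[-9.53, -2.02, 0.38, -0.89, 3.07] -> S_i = Random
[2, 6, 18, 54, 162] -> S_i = 2*3^i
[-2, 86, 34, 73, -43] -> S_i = Random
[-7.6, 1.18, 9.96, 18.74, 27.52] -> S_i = -7.60 + 8.78*i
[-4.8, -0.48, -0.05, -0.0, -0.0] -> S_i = -4.80*0.10^i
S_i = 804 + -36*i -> [804, 768, 732, 696, 660]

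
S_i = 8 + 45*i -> [8, 53, 98, 143, 188]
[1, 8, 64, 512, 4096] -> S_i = 1*8^i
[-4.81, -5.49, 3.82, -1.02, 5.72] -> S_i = Random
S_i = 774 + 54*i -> [774, 828, 882, 936, 990]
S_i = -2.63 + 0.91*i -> [-2.63, -1.72, -0.81, 0.1, 1.01]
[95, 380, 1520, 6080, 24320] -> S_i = 95*4^i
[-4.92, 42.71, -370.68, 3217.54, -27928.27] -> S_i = -4.92*(-8.68)^i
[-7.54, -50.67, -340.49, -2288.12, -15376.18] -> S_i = -7.54*6.72^i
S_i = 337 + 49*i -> [337, 386, 435, 484, 533]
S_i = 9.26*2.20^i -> [9.26, 20.37, 44.82, 98.6, 216.92]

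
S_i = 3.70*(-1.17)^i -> [3.7, -4.33, 5.06, -5.93, 6.93]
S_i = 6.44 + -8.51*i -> [6.44, -2.07, -10.58, -19.09, -27.6]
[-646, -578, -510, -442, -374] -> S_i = -646 + 68*i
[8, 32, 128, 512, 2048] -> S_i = 8*4^i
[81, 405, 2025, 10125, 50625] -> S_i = 81*5^i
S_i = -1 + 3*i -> [-1, 2, 5, 8, 11]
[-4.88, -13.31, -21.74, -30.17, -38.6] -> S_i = -4.88 + -8.43*i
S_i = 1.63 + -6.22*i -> [1.63, -4.59, -10.81, -17.03, -23.25]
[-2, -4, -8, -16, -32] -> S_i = -2*2^i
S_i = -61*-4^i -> [-61, 244, -976, 3904, -15616]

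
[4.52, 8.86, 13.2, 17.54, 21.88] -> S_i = 4.52 + 4.34*i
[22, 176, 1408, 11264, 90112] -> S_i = 22*8^i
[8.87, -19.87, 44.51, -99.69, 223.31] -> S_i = 8.87*(-2.24)^i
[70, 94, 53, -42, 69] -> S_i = Random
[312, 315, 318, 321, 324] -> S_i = 312 + 3*i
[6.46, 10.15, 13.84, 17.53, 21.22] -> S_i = 6.46 + 3.69*i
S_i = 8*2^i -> [8, 16, 32, 64, 128]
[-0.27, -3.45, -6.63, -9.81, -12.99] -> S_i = -0.27 + -3.18*i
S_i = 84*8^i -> [84, 672, 5376, 43008, 344064]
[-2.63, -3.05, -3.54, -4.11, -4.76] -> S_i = -2.63*1.16^i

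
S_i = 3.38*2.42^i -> [3.38, 8.18, 19.79, 47.9, 115.93]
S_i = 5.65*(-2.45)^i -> [5.65, -13.84, 33.91, -83.09, 203.57]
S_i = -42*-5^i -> [-42, 210, -1050, 5250, -26250]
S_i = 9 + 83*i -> [9, 92, 175, 258, 341]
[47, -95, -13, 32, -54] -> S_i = Random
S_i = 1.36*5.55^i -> [1.36, 7.55, 41.89, 232.5, 1290.36]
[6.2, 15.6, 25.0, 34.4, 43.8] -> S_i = 6.20 + 9.40*i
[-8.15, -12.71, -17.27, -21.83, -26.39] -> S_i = -8.15 + -4.56*i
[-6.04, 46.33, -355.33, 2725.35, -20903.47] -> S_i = -6.04*(-7.67)^i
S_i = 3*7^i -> [3, 21, 147, 1029, 7203]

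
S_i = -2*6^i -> [-2, -12, -72, -432, -2592]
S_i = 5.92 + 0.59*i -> [5.92, 6.51, 7.1, 7.69, 8.28]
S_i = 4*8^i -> [4, 32, 256, 2048, 16384]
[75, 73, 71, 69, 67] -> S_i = 75 + -2*i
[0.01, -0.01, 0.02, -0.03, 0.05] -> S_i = 0.01*(-1.49)^i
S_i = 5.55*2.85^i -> [5.55, 15.82, 45.08, 128.48, 366.16]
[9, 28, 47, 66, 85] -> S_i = 9 + 19*i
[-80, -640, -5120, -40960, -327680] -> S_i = -80*8^i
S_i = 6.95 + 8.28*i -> [6.95, 15.23, 23.51, 31.79, 40.07]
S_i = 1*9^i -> [1, 9, 81, 729, 6561]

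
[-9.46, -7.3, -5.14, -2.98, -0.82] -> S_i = -9.46 + 2.16*i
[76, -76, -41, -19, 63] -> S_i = Random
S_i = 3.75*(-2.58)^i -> [3.75, -9.68, 24.96, -64.4, 166.15]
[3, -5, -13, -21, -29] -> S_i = 3 + -8*i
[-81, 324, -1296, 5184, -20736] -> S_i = -81*-4^i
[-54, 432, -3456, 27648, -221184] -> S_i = -54*-8^i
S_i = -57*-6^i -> [-57, 342, -2052, 12312, -73872]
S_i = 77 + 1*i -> [77, 78, 79, 80, 81]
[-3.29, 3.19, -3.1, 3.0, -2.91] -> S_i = -3.29*(-0.97)^i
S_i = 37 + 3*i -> [37, 40, 43, 46, 49]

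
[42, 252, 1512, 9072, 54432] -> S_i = 42*6^i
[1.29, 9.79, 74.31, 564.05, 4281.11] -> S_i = 1.29*7.59^i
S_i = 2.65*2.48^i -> [2.65, 6.57, 16.3, 40.42, 100.24]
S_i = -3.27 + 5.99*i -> [-3.27, 2.72, 8.71, 14.7, 20.69]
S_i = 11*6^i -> [11, 66, 396, 2376, 14256]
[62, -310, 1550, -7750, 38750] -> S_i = 62*-5^i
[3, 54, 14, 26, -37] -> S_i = Random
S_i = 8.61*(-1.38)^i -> [8.61, -11.88, 16.4, -22.63, 31.23]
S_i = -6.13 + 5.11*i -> [-6.13, -1.02, 4.09, 9.2, 14.31]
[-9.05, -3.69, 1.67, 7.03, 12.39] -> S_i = -9.05 + 5.36*i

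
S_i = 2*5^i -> [2, 10, 50, 250, 1250]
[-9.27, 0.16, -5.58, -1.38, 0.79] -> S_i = Random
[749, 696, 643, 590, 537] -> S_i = 749 + -53*i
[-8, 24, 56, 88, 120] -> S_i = -8 + 32*i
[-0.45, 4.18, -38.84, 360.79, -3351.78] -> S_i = -0.45*(-9.29)^i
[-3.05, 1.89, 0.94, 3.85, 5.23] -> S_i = Random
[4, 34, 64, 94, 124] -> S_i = 4 + 30*i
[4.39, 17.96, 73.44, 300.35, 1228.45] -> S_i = 4.39*4.09^i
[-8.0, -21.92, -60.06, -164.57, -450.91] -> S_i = -8.00*2.74^i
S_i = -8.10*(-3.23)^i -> [-8.1, 26.16, -84.51, 272.96, -881.65]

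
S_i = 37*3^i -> [37, 111, 333, 999, 2997]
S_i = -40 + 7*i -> [-40, -33, -26, -19, -12]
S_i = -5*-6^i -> [-5, 30, -180, 1080, -6480]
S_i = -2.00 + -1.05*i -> [-2.0, -3.05, -4.1, -5.15, -6.2]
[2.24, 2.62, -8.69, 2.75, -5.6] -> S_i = Random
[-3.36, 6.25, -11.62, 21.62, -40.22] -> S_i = -3.36*(-1.86)^i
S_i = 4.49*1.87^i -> [4.49, 8.4, 15.7, 29.36, 54.91]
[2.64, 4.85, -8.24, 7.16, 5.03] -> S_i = Random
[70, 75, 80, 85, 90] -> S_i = 70 + 5*i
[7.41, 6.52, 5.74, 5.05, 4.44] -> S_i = 7.41*0.88^i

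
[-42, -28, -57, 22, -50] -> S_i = Random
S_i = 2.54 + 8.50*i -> [2.54, 11.04, 19.54, 28.04, 36.54]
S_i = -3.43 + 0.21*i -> [-3.43, -3.22, -3.01, -2.8, -2.59]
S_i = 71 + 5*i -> [71, 76, 81, 86, 91]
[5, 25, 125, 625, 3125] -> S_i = 5*5^i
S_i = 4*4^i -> [4, 16, 64, 256, 1024]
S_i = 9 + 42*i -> [9, 51, 93, 135, 177]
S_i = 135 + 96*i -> [135, 231, 327, 423, 519]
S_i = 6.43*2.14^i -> [6.43, 13.76, 29.45, 63.02, 134.85]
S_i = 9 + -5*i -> [9, 4, -1, -6, -11]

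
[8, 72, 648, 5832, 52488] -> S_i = 8*9^i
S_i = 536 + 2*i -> [536, 538, 540, 542, 544]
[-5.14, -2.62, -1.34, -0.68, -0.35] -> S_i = -5.14*0.51^i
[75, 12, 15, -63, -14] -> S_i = Random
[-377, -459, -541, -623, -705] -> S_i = -377 + -82*i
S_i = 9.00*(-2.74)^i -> [9.0, -24.66, 67.57, -185.14, 507.28]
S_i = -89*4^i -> [-89, -356, -1424, -5696, -22784]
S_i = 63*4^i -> [63, 252, 1008, 4032, 16128]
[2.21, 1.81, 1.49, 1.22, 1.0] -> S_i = 2.21*0.82^i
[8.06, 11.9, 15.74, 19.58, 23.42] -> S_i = 8.06 + 3.84*i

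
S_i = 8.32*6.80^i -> [8.32, 56.58, 384.72, 2616.07, 17789.3]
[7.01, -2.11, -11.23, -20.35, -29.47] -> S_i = 7.01 + -9.12*i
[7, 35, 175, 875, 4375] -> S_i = 7*5^i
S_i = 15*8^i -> [15, 120, 960, 7680, 61440]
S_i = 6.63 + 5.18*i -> [6.63, 11.81, 16.99, 22.17, 27.35]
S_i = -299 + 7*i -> [-299, -292, -285, -278, -271]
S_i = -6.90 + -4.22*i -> [-6.9, -11.12, -15.34, -19.56, -23.78]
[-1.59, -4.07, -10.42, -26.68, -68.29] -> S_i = -1.59*2.56^i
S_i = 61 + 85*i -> [61, 146, 231, 316, 401]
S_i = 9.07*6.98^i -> [9.07, 63.31, 441.89, 3084.42, 21529.25]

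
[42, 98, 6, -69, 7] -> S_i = Random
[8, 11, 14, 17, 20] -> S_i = 8 + 3*i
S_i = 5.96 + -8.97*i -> [5.96, -3.01, -11.98, -20.95, -29.92]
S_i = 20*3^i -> [20, 60, 180, 540, 1620]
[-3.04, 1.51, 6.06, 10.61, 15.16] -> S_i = -3.04 + 4.55*i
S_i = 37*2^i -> [37, 74, 148, 296, 592]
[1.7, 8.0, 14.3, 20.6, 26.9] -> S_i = 1.70 + 6.30*i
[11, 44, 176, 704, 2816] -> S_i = 11*4^i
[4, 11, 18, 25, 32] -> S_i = 4 + 7*i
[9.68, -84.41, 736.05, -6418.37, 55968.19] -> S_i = 9.68*(-8.72)^i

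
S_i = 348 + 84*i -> [348, 432, 516, 600, 684]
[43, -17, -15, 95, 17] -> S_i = Random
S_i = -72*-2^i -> [-72, 144, -288, 576, -1152]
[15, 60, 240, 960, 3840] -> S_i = 15*4^i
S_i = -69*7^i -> [-69, -483, -3381, -23667, -165669]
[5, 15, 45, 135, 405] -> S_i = 5*3^i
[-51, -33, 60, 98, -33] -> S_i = Random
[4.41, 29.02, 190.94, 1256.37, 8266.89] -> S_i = 4.41*6.58^i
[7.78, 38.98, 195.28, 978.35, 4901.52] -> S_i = 7.78*5.01^i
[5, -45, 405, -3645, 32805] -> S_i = 5*-9^i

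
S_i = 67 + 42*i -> [67, 109, 151, 193, 235]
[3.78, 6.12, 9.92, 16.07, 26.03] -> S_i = 3.78*1.62^i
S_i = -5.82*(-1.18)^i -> [-5.82, 6.87, -8.1, 9.56, -11.28]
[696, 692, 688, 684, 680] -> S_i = 696 + -4*i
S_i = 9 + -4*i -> [9, 5, 1, -3, -7]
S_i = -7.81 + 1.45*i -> [-7.81, -6.36, -4.91, -3.46, -2.01]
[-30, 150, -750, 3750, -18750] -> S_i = -30*-5^i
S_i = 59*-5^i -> [59, -295, 1475, -7375, 36875]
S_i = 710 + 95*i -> [710, 805, 900, 995, 1090]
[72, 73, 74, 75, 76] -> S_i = 72 + 1*i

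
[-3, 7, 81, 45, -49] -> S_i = Random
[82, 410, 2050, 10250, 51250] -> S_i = 82*5^i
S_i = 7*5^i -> [7, 35, 175, 875, 4375]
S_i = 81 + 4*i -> [81, 85, 89, 93, 97]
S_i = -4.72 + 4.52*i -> [-4.72, -0.2, 4.32, 8.84, 13.36]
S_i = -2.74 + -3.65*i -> [-2.74, -6.39, -10.04, -13.69, -17.34]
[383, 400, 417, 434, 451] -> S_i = 383 + 17*i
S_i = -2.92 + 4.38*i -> [-2.92, 1.46, 5.84, 10.22, 14.6]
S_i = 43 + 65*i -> [43, 108, 173, 238, 303]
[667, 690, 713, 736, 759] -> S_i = 667 + 23*i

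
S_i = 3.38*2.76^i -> [3.38, 9.33, 25.75, 71.06, 196.13]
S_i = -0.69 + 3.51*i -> [-0.69, 2.82, 6.33, 9.84, 13.35]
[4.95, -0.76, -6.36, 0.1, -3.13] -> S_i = Random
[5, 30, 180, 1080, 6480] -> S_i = 5*6^i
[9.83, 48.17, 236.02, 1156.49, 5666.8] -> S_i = 9.83*4.90^i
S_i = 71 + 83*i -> [71, 154, 237, 320, 403]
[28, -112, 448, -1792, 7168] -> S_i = 28*-4^i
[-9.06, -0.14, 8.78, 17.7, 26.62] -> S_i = -9.06 + 8.92*i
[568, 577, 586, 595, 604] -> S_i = 568 + 9*i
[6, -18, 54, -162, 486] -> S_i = 6*-3^i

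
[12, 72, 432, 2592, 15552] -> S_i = 12*6^i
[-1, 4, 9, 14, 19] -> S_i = -1 + 5*i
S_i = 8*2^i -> [8, 16, 32, 64, 128]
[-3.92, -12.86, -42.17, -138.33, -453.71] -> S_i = -3.92*3.28^i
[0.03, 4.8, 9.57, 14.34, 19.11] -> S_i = 0.03 + 4.77*i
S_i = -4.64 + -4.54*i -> [-4.64, -9.18, -13.72, -18.26, -22.8]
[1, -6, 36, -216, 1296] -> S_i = 1*-6^i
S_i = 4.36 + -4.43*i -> [4.36, -0.07, -4.5, -8.93, -13.36]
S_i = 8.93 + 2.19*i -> [8.93, 11.12, 13.31, 15.5, 17.69]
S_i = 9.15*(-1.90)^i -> [9.15, -17.39, 33.03, -62.76, 119.24]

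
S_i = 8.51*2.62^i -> [8.51, 22.3, 58.42, 153.05, 400.99]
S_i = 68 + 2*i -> [68, 70, 72, 74, 76]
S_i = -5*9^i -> [-5, -45, -405, -3645, -32805]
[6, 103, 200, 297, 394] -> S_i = 6 + 97*i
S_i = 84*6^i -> [84, 504, 3024, 18144, 108864]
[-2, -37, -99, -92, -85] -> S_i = Random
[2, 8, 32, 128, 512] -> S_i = 2*4^i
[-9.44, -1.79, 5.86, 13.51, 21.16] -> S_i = -9.44 + 7.65*i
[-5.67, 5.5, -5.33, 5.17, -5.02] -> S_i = -5.67*(-0.97)^i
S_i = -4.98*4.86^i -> [-4.98, -24.2, -117.63, -571.66, -2778.27]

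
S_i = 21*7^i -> [21, 147, 1029, 7203, 50421]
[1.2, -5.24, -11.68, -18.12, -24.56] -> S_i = 1.20 + -6.44*i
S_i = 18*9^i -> [18, 162, 1458, 13122, 118098]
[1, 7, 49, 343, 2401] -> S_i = 1*7^i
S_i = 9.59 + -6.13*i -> [9.59, 3.46, -2.67, -8.8, -14.93]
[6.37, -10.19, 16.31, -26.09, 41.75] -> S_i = 6.37*(-1.60)^i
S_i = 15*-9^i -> [15, -135, 1215, -10935, 98415]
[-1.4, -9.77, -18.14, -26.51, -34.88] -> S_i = -1.40 + -8.37*i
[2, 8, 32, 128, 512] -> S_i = 2*4^i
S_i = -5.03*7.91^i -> [-5.03, -39.79, -314.72, -2489.42, -19691.28]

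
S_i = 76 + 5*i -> [76, 81, 86, 91, 96]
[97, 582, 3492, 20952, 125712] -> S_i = 97*6^i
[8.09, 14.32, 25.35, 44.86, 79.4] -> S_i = 8.09*1.77^i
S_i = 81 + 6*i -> [81, 87, 93, 99, 105]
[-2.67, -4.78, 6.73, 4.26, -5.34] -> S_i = Random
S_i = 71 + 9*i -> [71, 80, 89, 98, 107]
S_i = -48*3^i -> [-48, -144, -432, -1296, -3888]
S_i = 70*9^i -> [70, 630, 5670, 51030, 459270]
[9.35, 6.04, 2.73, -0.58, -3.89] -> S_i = 9.35 + -3.31*i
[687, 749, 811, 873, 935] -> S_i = 687 + 62*i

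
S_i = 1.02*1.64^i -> [1.02, 1.67, 2.74, 4.5, 7.38]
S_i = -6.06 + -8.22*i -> [-6.06, -14.28, -22.5, -30.72, -38.94]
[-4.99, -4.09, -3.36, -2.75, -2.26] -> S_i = -4.99*0.82^i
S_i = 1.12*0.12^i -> [1.12, 0.13, 0.02, 0.0, 0.0]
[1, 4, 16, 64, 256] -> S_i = 1*4^i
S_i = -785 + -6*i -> [-785, -791, -797, -803, -809]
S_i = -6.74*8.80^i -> [-6.74, -59.31, -521.95, -4593.12, -40419.47]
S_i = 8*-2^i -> [8, -16, 32, -64, 128]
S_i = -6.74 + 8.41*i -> [-6.74, 1.67, 10.08, 18.49, 26.9]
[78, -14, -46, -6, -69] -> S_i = Random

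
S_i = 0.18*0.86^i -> [0.18, 0.15, 0.13, 0.11, 0.1]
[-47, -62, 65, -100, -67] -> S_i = Random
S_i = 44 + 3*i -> [44, 47, 50, 53, 56]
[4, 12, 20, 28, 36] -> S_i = 4 + 8*i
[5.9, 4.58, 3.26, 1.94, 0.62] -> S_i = 5.90 + -1.32*i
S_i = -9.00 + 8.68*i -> [-9.0, -0.32, 8.36, 17.04, 25.72]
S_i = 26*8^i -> [26, 208, 1664, 13312, 106496]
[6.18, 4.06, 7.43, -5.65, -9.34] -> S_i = Random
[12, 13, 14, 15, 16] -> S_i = 12 + 1*i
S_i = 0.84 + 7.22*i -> [0.84, 8.06, 15.28, 22.5, 29.72]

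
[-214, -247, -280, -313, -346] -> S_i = -214 + -33*i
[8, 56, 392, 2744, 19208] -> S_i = 8*7^i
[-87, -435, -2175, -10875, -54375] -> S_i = -87*5^i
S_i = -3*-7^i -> [-3, 21, -147, 1029, -7203]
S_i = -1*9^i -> [-1, -9, -81, -729, -6561]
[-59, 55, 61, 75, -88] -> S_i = Random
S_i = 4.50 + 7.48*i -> [4.5, 11.98, 19.46, 26.94, 34.42]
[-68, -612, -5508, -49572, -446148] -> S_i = -68*9^i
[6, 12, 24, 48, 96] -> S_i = 6*2^i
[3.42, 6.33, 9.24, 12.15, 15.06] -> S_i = 3.42 + 2.91*i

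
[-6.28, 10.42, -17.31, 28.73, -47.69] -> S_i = -6.28*(-1.66)^i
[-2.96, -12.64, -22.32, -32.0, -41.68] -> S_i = -2.96 + -9.68*i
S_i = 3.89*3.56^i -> [3.89, 13.85, 49.3, 175.51, 624.81]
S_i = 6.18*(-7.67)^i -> [6.18, -47.4, 363.56, -2788.53, 21387.99]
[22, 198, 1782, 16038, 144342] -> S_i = 22*9^i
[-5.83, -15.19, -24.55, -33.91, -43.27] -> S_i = -5.83 + -9.36*i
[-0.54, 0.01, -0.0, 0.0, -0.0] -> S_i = -0.54*(-0.01)^i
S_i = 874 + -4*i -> [874, 870, 866, 862, 858]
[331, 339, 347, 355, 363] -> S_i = 331 + 8*i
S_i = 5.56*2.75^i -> [5.56, 15.29, 42.05, 115.63, 317.98]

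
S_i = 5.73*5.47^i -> [5.73, 31.34, 171.45, 937.81, 5129.84]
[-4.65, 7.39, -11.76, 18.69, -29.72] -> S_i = -4.65*(-1.59)^i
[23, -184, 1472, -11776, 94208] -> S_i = 23*-8^i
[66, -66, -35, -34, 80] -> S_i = Random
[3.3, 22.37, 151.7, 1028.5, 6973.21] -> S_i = 3.30*6.78^i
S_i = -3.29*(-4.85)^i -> [-3.29, 15.96, -77.39, 375.34, -1820.38]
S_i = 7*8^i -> [7, 56, 448, 3584, 28672]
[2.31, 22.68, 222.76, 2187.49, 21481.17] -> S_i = 2.31*9.82^i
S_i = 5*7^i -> [5, 35, 245, 1715, 12005]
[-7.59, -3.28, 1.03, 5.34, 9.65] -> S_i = -7.59 + 4.31*i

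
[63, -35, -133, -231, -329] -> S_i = 63 + -98*i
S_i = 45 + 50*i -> [45, 95, 145, 195, 245]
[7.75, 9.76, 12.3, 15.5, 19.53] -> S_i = 7.75*1.26^i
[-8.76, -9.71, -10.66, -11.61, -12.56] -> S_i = -8.76 + -0.95*i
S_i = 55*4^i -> [55, 220, 880, 3520, 14080]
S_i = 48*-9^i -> [48, -432, 3888, -34992, 314928]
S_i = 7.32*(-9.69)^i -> [7.32, -70.93, 687.32, -6660.13, 64536.62]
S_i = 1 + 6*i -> [1, 7, 13, 19, 25]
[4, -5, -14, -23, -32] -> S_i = 4 + -9*i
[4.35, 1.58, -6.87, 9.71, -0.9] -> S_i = Random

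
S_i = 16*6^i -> [16, 96, 576, 3456, 20736]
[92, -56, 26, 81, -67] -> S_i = Random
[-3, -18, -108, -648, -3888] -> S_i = -3*6^i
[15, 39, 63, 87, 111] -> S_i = 15 + 24*i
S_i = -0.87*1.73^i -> [-0.87, -1.51, -2.6, -4.5, -7.79]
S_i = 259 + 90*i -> [259, 349, 439, 529, 619]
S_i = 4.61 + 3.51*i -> [4.61, 8.12, 11.63, 15.14, 18.65]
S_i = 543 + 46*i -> [543, 589, 635, 681, 727]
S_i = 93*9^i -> [93, 837, 7533, 67797, 610173]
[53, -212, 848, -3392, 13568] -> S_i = 53*-4^i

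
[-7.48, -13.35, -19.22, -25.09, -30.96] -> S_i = -7.48 + -5.87*i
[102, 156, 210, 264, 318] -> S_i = 102 + 54*i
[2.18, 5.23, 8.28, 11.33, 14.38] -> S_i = 2.18 + 3.05*i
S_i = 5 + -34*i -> [5, -29, -63, -97, -131]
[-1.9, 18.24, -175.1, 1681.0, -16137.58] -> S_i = -1.90*(-9.60)^i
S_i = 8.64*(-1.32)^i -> [8.64, -11.4, 15.05, -19.87, 26.23]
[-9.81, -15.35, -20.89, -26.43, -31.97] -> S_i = -9.81 + -5.54*i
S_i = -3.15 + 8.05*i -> [-3.15, 4.9, 12.95, 21.0, 29.05]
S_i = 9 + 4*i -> [9, 13, 17, 21, 25]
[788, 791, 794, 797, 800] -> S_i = 788 + 3*i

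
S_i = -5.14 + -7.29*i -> [-5.14, -12.43, -19.72, -27.01, -34.3]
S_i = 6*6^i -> [6, 36, 216, 1296, 7776]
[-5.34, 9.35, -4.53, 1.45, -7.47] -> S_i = Random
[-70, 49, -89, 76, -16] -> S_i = Random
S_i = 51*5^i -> [51, 255, 1275, 6375, 31875]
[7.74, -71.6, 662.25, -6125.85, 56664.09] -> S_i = 7.74*(-9.25)^i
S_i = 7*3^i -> [7, 21, 63, 189, 567]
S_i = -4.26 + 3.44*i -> [-4.26, -0.82, 2.62, 6.06, 9.5]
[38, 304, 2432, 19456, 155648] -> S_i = 38*8^i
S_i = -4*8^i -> [-4, -32, -256, -2048, -16384]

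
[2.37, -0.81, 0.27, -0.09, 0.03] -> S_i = 2.37*(-0.34)^i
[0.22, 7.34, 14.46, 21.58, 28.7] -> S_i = 0.22 + 7.12*i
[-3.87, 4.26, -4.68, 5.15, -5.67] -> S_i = -3.87*(-1.10)^i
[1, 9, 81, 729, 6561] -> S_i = 1*9^i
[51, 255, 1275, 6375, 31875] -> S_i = 51*5^i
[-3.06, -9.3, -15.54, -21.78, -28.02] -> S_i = -3.06 + -6.24*i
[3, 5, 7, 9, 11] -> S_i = 3 + 2*i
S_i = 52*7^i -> [52, 364, 2548, 17836, 124852]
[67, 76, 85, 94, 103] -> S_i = 67 + 9*i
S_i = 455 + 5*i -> [455, 460, 465, 470, 475]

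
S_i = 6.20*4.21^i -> [6.2, 26.1, 109.89, 462.63, 1947.69]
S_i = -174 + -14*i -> [-174, -188, -202, -216, -230]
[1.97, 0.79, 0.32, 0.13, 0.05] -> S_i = 1.97*0.40^i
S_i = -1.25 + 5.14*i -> [-1.25, 3.89, 9.03, 14.17, 19.31]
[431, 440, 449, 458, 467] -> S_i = 431 + 9*i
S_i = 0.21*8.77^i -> [0.21, 1.84, 16.15, 141.65, 1242.27]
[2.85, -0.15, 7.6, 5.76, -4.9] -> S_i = Random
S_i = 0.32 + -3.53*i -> [0.32, -3.21, -6.74, -10.27, -13.8]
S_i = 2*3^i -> [2, 6, 18, 54, 162]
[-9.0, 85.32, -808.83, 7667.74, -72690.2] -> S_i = -9.00*(-9.48)^i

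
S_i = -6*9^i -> [-6, -54, -486, -4374, -39366]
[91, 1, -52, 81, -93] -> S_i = Random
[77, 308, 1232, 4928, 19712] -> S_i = 77*4^i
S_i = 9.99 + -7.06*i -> [9.99, 2.93, -4.13, -11.19, -18.25]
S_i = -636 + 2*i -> [-636, -634, -632, -630, -628]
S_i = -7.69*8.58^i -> [-7.69, -65.98, -566.11, -4857.22, -41674.99]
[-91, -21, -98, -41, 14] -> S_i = Random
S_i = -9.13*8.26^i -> [-9.13, -75.41, -622.92, -5145.3, -42500.2]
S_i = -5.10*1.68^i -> [-5.1, -8.57, -14.39, -24.18, -40.63]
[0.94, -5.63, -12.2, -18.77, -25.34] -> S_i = 0.94 + -6.57*i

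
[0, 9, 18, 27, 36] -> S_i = 0 + 9*i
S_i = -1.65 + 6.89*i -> [-1.65, 5.24, 12.13, 19.02, 25.91]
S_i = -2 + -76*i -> [-2, -78, -154, -230, -306]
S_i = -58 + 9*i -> [-58, -49, -40, -31, -22]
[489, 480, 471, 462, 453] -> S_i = 489 + -9*i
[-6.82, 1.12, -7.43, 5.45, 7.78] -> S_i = Random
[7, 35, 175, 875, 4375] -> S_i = 7*5^i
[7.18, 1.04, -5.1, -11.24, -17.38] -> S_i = 7.18 + -6.14*i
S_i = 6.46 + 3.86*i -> [6.46, 10.32, 14.18, 18.04, 21.9]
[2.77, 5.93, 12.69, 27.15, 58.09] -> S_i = 2.77*2.14^i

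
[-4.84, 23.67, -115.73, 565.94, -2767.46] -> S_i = -4.84*(-4.89)^i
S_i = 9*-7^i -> [9, -63, 441, -3087, 21609]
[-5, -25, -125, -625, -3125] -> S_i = -5*5^i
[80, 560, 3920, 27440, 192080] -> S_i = 80*7^i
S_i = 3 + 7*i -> [3, 10, 17, 24, 31]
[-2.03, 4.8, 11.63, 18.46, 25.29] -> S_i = -2.03 + 6.83*i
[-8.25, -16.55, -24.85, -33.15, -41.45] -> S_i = -8.25 + -8.30*i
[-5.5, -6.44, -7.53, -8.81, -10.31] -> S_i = -5.50*1.17^i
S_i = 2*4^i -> [2, 8, 32, 128, 512]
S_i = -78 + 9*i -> [-78, -69, -60, -51, -42]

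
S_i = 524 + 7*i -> [524, 531, 538, 545, 552]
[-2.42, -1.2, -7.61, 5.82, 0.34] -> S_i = Random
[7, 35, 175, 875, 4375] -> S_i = 7*5^i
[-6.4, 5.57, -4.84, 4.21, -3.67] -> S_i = -6.40*(-0.87)^i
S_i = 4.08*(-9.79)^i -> [4.08, -39.94, 391.04, -3828.32, 37479.25]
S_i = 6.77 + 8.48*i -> [6.77, 15.25, 23.73, 32.21, 40.69]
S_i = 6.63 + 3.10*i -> [6.63, 9.73, 12.83, 15.93, 19.03]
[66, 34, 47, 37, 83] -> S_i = Random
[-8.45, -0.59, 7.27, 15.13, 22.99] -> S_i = -8.45 + 7.86*i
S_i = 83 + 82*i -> [83, 165, 247, 329, 411]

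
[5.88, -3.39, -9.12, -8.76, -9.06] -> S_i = Random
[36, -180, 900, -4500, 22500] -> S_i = 36*-5^i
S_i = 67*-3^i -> [67, -201, 603, -1809, 5427]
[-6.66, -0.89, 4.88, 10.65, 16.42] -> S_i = -6.66 + 5.77*i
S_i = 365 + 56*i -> [365, 421, 477, 533, 589]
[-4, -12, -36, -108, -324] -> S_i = -4*3^i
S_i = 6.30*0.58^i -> [6.3, 3.65, 2.12, 1.23, 0.71]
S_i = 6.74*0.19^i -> [6.74, 1.28, 0.24, 0.05, 0.01]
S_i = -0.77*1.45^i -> [-0.77, -1.12, -1.62, -2.35, -3.4]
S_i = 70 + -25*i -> [70, 45, 20, -5, -30]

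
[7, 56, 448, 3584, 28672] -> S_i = 7*8^i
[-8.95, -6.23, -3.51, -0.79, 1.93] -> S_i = -8.95 + 2.72*i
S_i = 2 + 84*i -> [2, 86, 170, 254, 338]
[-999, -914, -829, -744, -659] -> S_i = -999 + 85*i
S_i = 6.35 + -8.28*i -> [6.35, -1.93, -10.21, -18.49, -26.77]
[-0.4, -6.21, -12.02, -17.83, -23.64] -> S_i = -0.40 + -5.81*i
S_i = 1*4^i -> [1, 4, 16, 64, 256]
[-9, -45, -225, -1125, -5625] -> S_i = -9*5^i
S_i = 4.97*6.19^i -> [4.97, 30.76, 190.43, 1178.77, 7296.57]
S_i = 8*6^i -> [8, 48, 288, 1728, 10368]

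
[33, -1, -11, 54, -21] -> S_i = Random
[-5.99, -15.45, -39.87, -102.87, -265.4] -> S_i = -5.99*2.58^i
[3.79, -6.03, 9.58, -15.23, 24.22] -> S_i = 3.79*(-1.59)^i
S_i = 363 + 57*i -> [363, 420, 477, 534, 591]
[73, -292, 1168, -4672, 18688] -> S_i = 73*-4^i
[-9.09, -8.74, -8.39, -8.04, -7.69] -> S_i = -9.09 + 0.35*i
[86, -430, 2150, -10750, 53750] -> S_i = 86*-5^i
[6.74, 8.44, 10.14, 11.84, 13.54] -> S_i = 6.74 + 1.70*i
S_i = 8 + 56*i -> [8, 64, 120, 176, 232]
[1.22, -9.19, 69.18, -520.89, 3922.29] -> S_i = 1.22*(-7.53)^i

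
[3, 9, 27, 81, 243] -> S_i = 3*3^i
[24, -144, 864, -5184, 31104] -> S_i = 24*-6^i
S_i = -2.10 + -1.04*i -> [-2.1, -3.14, -4.18, -5.22, -6.26]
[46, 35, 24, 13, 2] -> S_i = 46 + -11*i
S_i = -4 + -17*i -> [-4, -21, -38, -55, -72]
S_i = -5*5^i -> [-5, -25, -125, -625, -3125]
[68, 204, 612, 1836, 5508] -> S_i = 68*3^i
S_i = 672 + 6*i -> [672, 678, 684, 690, 696]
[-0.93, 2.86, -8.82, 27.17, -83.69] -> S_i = -0.93*(-3.08)^i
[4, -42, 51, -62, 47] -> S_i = Random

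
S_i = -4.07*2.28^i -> [-4.07, -9.28, -21.16, -48.24, -109.99]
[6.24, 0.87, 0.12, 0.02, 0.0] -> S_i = 6.24*0.14^i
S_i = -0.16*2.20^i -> [-0.16, -0.35, -0.77, -1.7, -3.75]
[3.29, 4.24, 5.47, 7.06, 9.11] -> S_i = 3.29*1.29^i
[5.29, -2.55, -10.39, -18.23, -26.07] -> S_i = 5.29 + -7.84*i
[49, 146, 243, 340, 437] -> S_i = 49 + 97*i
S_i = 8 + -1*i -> [8, 7, 6, 5, 4]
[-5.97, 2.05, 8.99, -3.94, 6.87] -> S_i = Random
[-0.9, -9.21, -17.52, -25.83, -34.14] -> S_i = -0.90 + -8.31*i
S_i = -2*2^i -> [-2, -4, -8, -16, -32]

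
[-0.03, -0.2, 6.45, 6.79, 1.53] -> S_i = Random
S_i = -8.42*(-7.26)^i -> [-8.42, 61.13, -443.8, 3221.97, -23391.53]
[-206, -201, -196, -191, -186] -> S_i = -206 + 5*i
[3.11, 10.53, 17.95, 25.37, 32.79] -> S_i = 3.11 + 7.42*i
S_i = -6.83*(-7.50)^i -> [-6.83, 51.22, -384.19, 2881.41, -21610.55]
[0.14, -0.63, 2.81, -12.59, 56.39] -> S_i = 0.14*(-4.48)^i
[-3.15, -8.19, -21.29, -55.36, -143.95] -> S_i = -3.15*2.60^i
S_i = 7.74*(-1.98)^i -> [7.74, -15.33, 30.34, -60.08, 118.96]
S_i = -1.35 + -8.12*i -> [-1.35, -9.47, -17.59, -25.71, -33.83]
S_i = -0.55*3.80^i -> [-0.55, -2.09, -7.94, -30.18, -114.68]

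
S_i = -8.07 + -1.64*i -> [-8.07, -9.71, -11.35, -12.99, -14.63]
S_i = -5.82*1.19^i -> [-5.82, -6.93, -8.24, -9.81, -11.67]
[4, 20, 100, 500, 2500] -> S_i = 4*5^i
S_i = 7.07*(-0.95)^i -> [7.07, -6.72, 6.38, -6.06, 5.76]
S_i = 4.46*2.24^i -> [4.46, 9.99, 22.38, 50.13, 112.29]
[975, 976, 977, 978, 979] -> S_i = 975 + 1*i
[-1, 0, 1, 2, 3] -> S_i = -1 + 1*i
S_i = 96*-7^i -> [96, -672, 4704, -32928, 230496]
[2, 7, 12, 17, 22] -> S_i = 2 + 5*i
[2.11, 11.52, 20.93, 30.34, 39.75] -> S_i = 2.11 + 9.41*i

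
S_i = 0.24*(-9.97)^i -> [0.24, -2.39, 23.86, -237.85, 2371.33]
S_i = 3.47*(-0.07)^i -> [3.47, -0.24, 0.02, -0.0, 0.0]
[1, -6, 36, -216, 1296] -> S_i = 1*-6^i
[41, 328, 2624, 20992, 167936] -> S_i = 41*8^i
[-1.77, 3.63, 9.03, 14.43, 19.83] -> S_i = -1.77 + 5.40*i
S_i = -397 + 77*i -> [-397, -320, -243, -166, -89]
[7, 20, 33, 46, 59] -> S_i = 7 + 13*i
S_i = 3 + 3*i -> [3, 6, 9, 12, 15]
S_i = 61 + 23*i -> [61, 84, 107, 130, 153]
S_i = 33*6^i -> [33, 198, 1188, 7128, 42768]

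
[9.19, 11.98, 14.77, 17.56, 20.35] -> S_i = 9.19 + 2.79*i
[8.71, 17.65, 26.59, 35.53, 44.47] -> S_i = 8.71 + 8.94*i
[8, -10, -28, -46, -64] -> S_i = 8 + -18*i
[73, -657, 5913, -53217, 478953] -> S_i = 73*-9^i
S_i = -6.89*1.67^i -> [-6.89, -11.51, -19.22, -32.09, -53.59]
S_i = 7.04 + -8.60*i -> [7.04, -1.56, -10.16, -18.76, -27.36]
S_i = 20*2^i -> [20, 40, 80, 160, 320]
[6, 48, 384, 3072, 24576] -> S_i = 6*8^i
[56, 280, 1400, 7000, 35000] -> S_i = 56*5^i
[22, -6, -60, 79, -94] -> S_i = Random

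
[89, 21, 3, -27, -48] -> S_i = Random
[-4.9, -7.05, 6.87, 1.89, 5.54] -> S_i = Random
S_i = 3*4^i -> [3, 12, 48, 192, 768]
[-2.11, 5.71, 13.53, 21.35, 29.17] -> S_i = -2.11 + 7.82*i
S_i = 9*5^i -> [9, 45, 225, 1125, 5625]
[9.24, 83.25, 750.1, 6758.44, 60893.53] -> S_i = 9.24*9.01^i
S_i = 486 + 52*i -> [486, 538, 590, 642, 694]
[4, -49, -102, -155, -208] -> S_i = 4 + -53*i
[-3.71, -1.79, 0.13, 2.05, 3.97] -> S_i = -3.71 + 1.92*i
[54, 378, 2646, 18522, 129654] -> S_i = 54*7^i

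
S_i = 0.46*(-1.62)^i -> [0.46, -0.75, 1.21, -1.96, 3.17]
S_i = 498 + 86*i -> [498, 584, 670, 756, 842]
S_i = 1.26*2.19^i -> [1.26, 2.76, 6.04, 13.23, 28.98]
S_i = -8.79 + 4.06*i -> [-8.79, -4.73, -0.67, 3.39, 7.45]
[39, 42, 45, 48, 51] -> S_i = 39 + 3*i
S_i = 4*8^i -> [4, 32, 256, 2048, 16384]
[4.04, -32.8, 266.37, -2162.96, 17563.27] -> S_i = 4.04*(-8.12)^i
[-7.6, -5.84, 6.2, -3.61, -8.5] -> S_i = Random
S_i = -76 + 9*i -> [-76, -67, -58, -49, -40]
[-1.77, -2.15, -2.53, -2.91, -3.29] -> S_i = -1.77 + -0.38*i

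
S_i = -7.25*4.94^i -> [-7.25, -35.82, -176.93, -874.01, -4317.63]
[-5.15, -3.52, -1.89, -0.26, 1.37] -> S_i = -5.15 + 1.63*i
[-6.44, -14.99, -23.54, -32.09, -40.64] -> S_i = -6.44 + -8.55*i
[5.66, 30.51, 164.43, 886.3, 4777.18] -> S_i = 5.66*5.39^i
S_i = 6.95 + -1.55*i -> [6.95, 5.4, 3.85, 2.3, 0.75]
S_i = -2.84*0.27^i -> [-2.84, -0.77, -0.21, -0.06, -0.02]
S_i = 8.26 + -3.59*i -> [8.26, 4.67, 1.08, -2.51, -6.1]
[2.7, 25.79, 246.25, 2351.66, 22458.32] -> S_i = 2.70*9.55^i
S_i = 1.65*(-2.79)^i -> [1.65, -4.6, 12.84, -35.83, 99.98]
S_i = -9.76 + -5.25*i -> [-9.76, -15.01, -20.26, -25.51, -30.76]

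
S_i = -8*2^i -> [-8, -16, -32, -64, -128]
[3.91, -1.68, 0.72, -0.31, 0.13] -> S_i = 3.91*(-0.43)^i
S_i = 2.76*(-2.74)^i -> [2.76, -7.56, 20.72, -56.78, 155.56]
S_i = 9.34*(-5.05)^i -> [9.34, -47.17, 238.19, -1202.88, 6074.53]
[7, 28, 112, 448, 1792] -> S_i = 7*4^i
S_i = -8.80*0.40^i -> [-8.8, -3.52, -1.41, -0.56, -0.23]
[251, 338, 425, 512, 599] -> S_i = 251 + 87*i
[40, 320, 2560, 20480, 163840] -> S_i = 40*8^i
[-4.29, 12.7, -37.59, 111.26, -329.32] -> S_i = -4.29*(-2.96)^i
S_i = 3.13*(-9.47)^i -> [3.13, -29.64, 280.7, -2658.24, 25173.54]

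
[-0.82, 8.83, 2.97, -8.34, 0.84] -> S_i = Random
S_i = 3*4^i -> [3, 12, 48, 192, 768]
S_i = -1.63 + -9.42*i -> [-1.63, -11.05, -20.47, -29.89, -39.31]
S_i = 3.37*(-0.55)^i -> [3.37, -1.85, 1.02, -0.56, 0.31]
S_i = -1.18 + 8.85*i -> [-1.18, 7.67, 16.52, 25.37, 34.22]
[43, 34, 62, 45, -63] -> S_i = Random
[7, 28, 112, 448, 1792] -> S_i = 7*4^i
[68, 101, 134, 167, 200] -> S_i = 68 + 33*i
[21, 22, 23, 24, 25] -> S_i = 21 + 1*i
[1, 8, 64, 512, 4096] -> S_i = 1*8^i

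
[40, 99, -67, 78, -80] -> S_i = Random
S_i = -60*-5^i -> [-60, 300, -1500, 7500, -37500]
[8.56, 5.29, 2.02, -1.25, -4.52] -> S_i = 8.56 + -3.27*i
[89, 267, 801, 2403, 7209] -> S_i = 89*3^i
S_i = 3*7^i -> [3, 21, 147, 1029, 7203]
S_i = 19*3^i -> [19, 57, 171, 513, 1539]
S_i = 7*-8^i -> [7, -56, 448, -3584, 28672]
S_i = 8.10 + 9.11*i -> [8.1, 17.21, 26.32, 35.43, 44.54]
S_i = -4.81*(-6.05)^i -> [-4.81, 29.1, -176.06, 1065.15, -6444.16]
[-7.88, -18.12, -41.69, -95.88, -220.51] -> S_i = -7.88*2.30^i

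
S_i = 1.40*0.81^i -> [1.4, 1.13, 0.92, 0.74, 0.6]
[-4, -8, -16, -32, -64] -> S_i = -4*2^i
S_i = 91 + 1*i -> [91, 92, 93, 94, 95]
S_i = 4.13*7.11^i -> [4.13, 29.36, 208.78, 1484.43, 10554.28]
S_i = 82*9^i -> [82, 738, 6642, 59778, 538002]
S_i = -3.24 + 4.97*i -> [-3.24, 1.73, 6.7, 11.67, 16.64]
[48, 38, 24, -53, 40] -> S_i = Random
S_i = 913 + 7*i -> [913, 920, 927, 934, 941]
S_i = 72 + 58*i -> [72, 130, 188, 246, 304]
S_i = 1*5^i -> [1, 5, 25, 125, 625]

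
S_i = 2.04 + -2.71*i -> [2.04, -0.67, -3.38, -6.09, -8.8]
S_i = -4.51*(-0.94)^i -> [-4.51, 4.24, -3.99, 3.75, -3.52]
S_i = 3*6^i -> [3, 18, 108, 648, 3888]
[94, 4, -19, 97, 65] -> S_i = Random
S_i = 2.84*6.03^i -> [2.84, 17.13, 103.26, 622.69, 3754.81]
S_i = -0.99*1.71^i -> [-0.99, -1.69, -2.89, -4.95, -8.46]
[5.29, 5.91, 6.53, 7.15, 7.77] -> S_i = 5.29 + 0.62*i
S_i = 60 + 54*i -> [60, 114, 168, 222, 276]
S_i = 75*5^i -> [75, 375, 1875, 9375, 46875]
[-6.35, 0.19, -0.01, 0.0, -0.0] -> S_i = -6.35*(-0.03)^i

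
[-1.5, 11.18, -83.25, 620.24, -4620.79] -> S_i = -1.50*(-7.45)^i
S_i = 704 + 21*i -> [704, 725, 746, 767, 788]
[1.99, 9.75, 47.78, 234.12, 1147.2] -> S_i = 1.99*4.90^i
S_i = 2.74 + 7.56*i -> [2.74, 10.3, 17.86, 25.42, 32.98]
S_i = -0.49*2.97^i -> [-0.49, -1.46, -4.32, -12.84, -38.13]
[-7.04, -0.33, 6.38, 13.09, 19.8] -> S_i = -7.04 + 6.71*i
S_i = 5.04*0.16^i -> [5.04, 0.81, 0.13, 0.02, 0.0]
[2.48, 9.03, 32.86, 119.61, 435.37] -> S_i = 2.48*3.64^i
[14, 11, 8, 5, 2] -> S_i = 14 + -3*i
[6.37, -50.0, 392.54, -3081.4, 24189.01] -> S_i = 6.37*(-7.85)^i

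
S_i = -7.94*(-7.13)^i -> [-7.94, 56.61, -403.64, 2877.99, -20520.06]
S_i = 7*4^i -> [7, 28, 112, 448, 1792]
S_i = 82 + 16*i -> [82, 98, 114, 130, 146]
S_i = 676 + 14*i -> [676, 690, 704, 718, 732]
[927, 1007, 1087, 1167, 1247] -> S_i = 927 + 80*i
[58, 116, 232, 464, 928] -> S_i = 58*2^i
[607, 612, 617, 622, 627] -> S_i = 607 + 5*i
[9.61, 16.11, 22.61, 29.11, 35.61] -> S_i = 9.61 + 6.50*i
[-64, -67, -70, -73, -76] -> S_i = -64 + -3*i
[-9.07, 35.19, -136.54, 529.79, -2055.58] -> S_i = -9.07*(-3.88)^i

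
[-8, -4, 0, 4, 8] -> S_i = -8 + 4*i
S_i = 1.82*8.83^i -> [1.82, 16.07, 141.9, 1253.01, 11064.05]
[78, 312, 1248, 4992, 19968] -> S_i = 78*4^i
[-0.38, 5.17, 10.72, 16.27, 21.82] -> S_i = -0.38 + 5.55*i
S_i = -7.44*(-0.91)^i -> [-7.44, 6.77, -6.16, 5.61, -5.1]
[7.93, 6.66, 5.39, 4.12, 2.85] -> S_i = 7.93 + -1.27*i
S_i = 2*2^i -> [2, 4, 8, 16, 32]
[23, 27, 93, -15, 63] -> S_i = Random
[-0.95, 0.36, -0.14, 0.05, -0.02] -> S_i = -0.95*(-0.38)^i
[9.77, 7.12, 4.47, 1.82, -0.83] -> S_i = 9.77 + -2.65*i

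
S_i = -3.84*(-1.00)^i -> [-3.84, 3.84, -3.84, 3.84, -3.84]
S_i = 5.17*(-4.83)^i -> [5.17, -24.97, 120.61, -582.55, 2813.71]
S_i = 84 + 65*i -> [84, 149, 214, 279, 344]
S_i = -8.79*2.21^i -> [-8.79, -19.43, -42.93, -94.88, -209.68]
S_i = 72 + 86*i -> [72, 158, 244, 330, 416]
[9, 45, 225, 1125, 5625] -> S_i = 9*5^i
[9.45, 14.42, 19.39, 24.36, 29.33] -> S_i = 9.45 + 4.97*i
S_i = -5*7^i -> [-5, -35, -245, -1715, -12005]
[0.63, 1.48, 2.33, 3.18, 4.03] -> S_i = 0.63 + 0.85*i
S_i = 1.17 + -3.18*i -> [1.17, -2.01, -5.19, -8.37, -11.55]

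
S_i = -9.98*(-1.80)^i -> [-9.98, 17.96, -32.34, 58.2, -104.77]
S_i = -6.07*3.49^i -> [-6.07, -21.18, -73.93, -258.03, -900.51]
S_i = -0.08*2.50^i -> [-0.08, -0.2, -0.5, -1.25, -3.12]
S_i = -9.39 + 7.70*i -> [-9.39, -1.69, 6.01, 13.71, 21.41]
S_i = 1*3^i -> [1, 3, 9, 27, 81]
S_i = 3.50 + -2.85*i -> [3.5, 0.65, -2.2, -5.05, -7.9]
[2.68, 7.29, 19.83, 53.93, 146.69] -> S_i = 2.68*2.72^i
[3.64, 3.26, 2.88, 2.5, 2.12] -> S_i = 3.64 + -0.38*i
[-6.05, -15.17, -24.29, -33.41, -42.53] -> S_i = -6.05 + -9.12*i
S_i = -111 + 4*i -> [-111, -107, -103, -99, -95]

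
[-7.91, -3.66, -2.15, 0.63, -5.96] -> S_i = Random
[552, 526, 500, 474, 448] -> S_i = 552 + -26*i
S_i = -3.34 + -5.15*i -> [-3.34, -8.49, -13.64, -18.79, -23.94]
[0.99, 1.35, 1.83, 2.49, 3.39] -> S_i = 0.99*1.36^i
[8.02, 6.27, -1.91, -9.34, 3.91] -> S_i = Random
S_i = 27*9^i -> [27, 243, 2187, 19683, 177147]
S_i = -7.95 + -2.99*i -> [-7.95, -10.94, -13.93, -16.92, -19.91]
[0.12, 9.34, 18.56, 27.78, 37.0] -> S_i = 0.12 + 9.22*i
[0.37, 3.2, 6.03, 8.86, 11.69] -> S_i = 0.37 + 2.83*i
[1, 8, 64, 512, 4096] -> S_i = 1*8^i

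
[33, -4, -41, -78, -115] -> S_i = 33 + -37*i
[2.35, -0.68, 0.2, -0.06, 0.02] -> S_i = 2.35*(-0.29)^i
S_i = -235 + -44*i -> [-235, -279, -323, -367, -411]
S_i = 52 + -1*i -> [52, 51, 50, 49, 48]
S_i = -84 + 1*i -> [-84, -83, -82, -81, -80]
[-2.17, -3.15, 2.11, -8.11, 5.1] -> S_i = Random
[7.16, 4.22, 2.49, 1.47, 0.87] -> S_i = 7.16*0.59^i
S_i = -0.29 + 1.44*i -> [-0.29, 1.15, 2.59, 4.03, 5.47]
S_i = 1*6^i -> [1, 6, 36, 216, 1296]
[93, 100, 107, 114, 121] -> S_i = 93 + 7*i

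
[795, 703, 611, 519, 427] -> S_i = 795 + -92*i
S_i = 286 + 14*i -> [286, 300, 314, 328, 342]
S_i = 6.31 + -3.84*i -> [6.31, 2.47, -1.37, -5.21, -9.05]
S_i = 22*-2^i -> [22, -44, 88, -176, 352]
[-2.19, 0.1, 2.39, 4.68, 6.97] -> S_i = -2.19 + 2.29*i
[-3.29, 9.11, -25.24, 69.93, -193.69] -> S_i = -3.29*(-2.77)^i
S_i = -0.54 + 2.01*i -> [-0.54, 1.47, 3.48, 5.49, 7.5]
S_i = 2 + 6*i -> [2, 8, 14, 20, 26]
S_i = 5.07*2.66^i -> [5.07, 13.49, 35.87, 95.42, 253.83]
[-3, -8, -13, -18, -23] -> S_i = -3 + -5*i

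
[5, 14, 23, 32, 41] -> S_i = 5 + 9*i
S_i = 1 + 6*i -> [1, 7, 13, 19, 25]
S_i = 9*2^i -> [9, 18, 36, 72, 144]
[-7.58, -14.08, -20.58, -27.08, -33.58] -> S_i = -7.58 + -6.50*i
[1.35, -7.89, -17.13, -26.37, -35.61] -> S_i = 1.35 + -9.24*i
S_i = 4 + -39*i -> [4, -35, -74, -113, -152]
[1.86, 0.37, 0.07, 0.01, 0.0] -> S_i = 1.86*0.20^i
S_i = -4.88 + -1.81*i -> [-4.88, -6.69, -8.5, -10.31, -12.12]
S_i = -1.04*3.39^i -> [-1.04, -3.53, -11.95, -40.52, -137.35]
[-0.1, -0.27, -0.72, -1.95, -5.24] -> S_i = -0.10*2.69^i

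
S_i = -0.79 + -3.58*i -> [-0.79, -4.37, -7.95, -11.53, -15.11]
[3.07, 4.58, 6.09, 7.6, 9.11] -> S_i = 3.07 + 1.51*i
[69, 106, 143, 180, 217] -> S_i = 69 + 37*i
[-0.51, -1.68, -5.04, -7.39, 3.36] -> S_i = Random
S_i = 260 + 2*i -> [260, 262, 264, 266, 268]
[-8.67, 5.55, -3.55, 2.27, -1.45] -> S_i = -8.67*(-0.64)^i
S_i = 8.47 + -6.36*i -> [8.47, 2.11, -4.25, -10.61, -16.97]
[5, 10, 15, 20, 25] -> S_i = 5 + 5*i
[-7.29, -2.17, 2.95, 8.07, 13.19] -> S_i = -7.29 + 5.12*i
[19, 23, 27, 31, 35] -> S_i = 19 + 4*i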